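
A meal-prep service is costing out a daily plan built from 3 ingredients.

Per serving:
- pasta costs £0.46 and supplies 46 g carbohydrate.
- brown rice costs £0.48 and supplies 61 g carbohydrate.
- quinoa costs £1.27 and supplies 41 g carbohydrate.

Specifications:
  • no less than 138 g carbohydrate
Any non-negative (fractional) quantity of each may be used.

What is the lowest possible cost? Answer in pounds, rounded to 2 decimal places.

Let x1 = servings of pasta, x2 = servings of brown rice, x3 = servings of quinoa.
min 0.46x1 + 0.48x2 + 1.27x3 with:
  46x1 + 61x2 + 41x3 ≥ 138   (carbohydrate)
  x1, x2, x3 ≥ 0.
At the optimum only brown rice is positive (pasta, quinoa = 0). There the carbohydrate constraint is tight.
Solving gives x2 = 2.262.
Total cost: 0.48·2.262 = 1.0858.

£1.09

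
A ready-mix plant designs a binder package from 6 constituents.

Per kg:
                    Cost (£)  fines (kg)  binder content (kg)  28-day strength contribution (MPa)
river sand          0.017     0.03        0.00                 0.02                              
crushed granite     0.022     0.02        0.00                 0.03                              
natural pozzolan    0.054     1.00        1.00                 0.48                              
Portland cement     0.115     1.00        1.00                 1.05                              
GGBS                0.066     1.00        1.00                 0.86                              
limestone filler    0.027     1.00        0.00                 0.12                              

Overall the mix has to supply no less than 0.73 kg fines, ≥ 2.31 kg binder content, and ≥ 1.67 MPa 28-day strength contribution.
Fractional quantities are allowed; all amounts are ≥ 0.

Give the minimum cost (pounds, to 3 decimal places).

Let x1 = kg of river sand, x2 = kg of crushed granite, x3 = kg of natural pozzolan, x4 = kg of Portland cement, x5 = kg of GGBS, x6 = kg of limestone filler.
Minimize 0.017x1 + 0.022x2 + 0.054x3 + 0.115x4 + 0.066x5 + 0.027x6 with:
  0.03x1 + 0.02x2 + 1x3 + 1x4 + 1x5 + 1x6 ≥ 0.73   (fines)
  1x3 + 1x4 + 1x5 ≥ 2.31   (binder content)
  0.02x1 + 0.03x2 + 0.48x3 + 1.05x4 + 0.86x5 + 0.12x6 ≥ 1.67   (28-day strength contribution)
  x1, x2, x3, x4, x5, x6 ≥ 0.
At the optimum only natural pozzolan, GGBS are positive (river sand, crushed granite, Portland cement, limestone filler = 0). There the binder content and 28-day strength contribution constraints are tight.
Solving gives x3 = 0.8332, x5 = 1.477.
Total cost: 0.054·0.8332 + 0.066·1.477 = 0.14247.

£0.142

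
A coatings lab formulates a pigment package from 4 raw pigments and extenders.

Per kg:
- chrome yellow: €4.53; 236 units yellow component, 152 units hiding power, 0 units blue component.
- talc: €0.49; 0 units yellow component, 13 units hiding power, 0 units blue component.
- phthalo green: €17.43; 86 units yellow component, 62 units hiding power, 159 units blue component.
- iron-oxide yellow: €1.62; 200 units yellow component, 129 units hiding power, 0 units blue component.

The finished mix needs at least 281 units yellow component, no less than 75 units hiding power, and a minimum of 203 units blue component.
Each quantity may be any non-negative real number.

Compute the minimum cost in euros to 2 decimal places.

€23.64

Set it up as a linear program. Let x1 = kg of chrome yellow, x2 = kg of talc, x3 = kg of phthalo green, x4 = kg of iron-oxide yellow.
Minimise 4.53x1 + 0.49x2 + 17.43x3 + 1.62x4 with:
  236x1 + 86x3 + 200x4 ≥ 281   (yellow component)
  152x1 + 13x2 + 62x3 + 129x4 ≥ 75   (hiding power)
  159x3 ≥ 203   (blue component)
  x1, x2, x3, x4 ≥ 0.
The optimal basis is {phthalo green, iron-oxide yellow}; chrome yellow, talc drop out. The yellow component and blue component requirements are met with equality.
So phthalo green = 1.277 kg, iron-oxide yellow = 0.856 kg.
Objective = 17.43·1.277 + 1.62·0.856 = 23.6448.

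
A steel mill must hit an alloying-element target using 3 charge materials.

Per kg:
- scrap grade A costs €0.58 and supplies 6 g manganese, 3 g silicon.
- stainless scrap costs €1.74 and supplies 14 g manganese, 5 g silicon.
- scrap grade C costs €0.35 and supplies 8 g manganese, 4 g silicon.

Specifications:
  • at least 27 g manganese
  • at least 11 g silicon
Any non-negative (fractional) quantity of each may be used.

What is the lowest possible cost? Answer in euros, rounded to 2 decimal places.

Let x1 = kg of scrap grade A, x2 = kg of stainless scrap, x3 = kg of scrap grade C.
Minimize 0.58x1 + 1.74x2 + 0.35x3 subject to:
  6x1 + 14x2 + 8x3 ≥ 27   (manganese)
  3x1 + 5x2 + 4x3 ≥ 11   (silicon)
  x1, x2, x3 ≥ 0.
The cheapest feasible vertex uses only scrap grade C; scrap grade A, stainless scrap are not used. Binding constraint: manganese.
That vertex is x3 = 3.375.
Hence cost = 0.35·3.375 = €1.1813.

€1.18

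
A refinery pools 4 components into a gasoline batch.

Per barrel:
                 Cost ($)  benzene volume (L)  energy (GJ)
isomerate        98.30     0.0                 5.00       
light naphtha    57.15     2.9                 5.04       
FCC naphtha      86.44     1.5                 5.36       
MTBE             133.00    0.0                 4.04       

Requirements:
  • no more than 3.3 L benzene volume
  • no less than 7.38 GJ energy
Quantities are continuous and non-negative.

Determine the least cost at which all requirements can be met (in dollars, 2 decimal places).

$97.37

Treat it as an LP. Let x1 = barrels of isomerate, x2 = barrels of light naphtha, x3 = barrels of FCC naphtha, x4 = barrels of MTBE.
Minimize 98.3x1 + 57.15x2 + 86.44x3 + 133x4 with:
  2.9x2 + 1.5x3 ≤ 3.3   (benzene volume)
  5x1 + 5.04x2 + 5.36x3 + 4.04x4 ≥ 7.38   (energy)
  x1, x2, x3, x4 ≥ 0.
The minimum-cost mix takes nothing from FCC naphtha, MTBE — only isomerate, light naphtha. Binding constraints: benzene volume and energy.
So isomerate = 0.32897 barrels, light naphtha = 1.1379 barrels.
Cost = 98.3·0.32897 + 57.15·1.1379 = 97.3687.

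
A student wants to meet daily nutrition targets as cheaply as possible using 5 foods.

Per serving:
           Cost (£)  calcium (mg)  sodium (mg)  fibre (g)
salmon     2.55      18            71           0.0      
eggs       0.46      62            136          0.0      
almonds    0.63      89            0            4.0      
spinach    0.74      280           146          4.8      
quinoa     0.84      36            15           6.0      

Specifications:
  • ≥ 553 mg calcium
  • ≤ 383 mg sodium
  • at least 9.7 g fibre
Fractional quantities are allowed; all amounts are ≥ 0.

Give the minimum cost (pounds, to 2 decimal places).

Treat it as an LP. Let x1 = servings of salmon, x2 = servings of eggs, x3 = servings of almonds, x4 = servings of spinach, x5 = servings of quinoa.
min 2.55x1 + 0.46x2 + 0.63x3 + 0.74x4 + 0.84x5 s.t.:
  18x1 + 62x2 + 89x3 + 280x4 + 36x5 ≥ 553   (calcium)
  71x1 + 136x2 + 146x4 + 15x5 ≤ 383   (sodium)
  4x3 + 4.8x4 + 6x5 ≥ 9.7   (fibre)
  x1, x2, x3, x4, x5 ≥ 0.
The minimum-cost mix takes nothing from salmon, eggs, almonds — only spinach, quinoa. There the calcium and fibre constraints are tight.
Solving gives x4 = 1.97, x5 = 0.04087.
Total cost: 0.74·1.97 + 0.84·0.04087 = 1.4921.

£1.49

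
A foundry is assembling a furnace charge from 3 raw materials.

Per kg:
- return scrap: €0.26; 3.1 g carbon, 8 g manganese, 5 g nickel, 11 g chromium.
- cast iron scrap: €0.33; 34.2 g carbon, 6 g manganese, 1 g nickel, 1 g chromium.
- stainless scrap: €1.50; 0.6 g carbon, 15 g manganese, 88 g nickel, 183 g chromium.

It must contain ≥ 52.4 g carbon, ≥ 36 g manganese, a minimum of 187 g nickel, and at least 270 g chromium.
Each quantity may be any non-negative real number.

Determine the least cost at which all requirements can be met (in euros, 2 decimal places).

€3.66

Set it up as a linear program. Let x1 = kg of return scrap, x2 = kg of cast iron scrap, x3 = kg of stainless scrap.
min 0.26x1 + 0.33x2 + 1.5x3 s.t.:
  3.1x1 + 34.2x2 + 0.6x3 ≥ 52.4   (carbon)
  8x1 + 6x2 + 15x3 ≥ 36   (manganese)
  5x1 + 1x2 + 88x3 ≥ 187   (nickel)
  11x1 + 1x2 + 183x3 ≥ 270   (chromium)
  x1, x2, x3 ≥ 0.
At the optimum only cast iron scrap, stainless scrap are positive (return scrap = 0). The carbon and nickel requirements are met with equality.
That vertex is x2 = 1.495, x3 = 2.108.
Hence cost = 0.33·1.495 + 1.5·2.108 = €3.6554.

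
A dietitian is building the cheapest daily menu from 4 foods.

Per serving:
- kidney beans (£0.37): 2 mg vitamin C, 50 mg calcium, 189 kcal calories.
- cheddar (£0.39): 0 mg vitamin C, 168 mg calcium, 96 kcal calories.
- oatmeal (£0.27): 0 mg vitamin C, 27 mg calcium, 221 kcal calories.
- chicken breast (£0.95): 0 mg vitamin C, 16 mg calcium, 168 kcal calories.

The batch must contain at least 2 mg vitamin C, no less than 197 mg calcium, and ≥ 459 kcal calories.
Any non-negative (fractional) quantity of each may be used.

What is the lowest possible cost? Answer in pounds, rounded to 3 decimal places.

Set it up as a linear program. Let x1 = servings of kidney beans, x2 = servings of cheddar, x3 = servings of oatmeal, x4 = servings of chicken breast.
Minimise 0.37x1 + 0.39x2 + 0.27x3 + 0.95x4 s.t.:
  2x1 ≥ 2   (vitamin C)
  50x1 + 168x2 + 27x3 + 16x4 ≥ 197   (calcium)
  189x1 + 96x2 + 221x3 + 168x4 ≥ 459   (calories)
  x1, x2, x3, x4 ≥ 0.
At the optimum only kidney beans, cheddar, oatmeal are positive (chicken breast = 0). The vitamin C, calcium, calories requirements are met with equality.
Solving gives x1 = 1, x2 = 0.7296, x3 = 0.9048.
Objective = 0.37·1 + 0.39·0.7296 + 0.27·0.9048 = 0.89884.

£0.899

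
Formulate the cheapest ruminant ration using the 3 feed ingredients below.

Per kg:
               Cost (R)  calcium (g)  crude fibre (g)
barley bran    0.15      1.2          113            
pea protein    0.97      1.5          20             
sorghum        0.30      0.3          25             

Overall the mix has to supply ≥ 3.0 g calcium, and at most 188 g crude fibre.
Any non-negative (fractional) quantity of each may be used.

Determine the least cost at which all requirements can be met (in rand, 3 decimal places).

R0.985

Treat it as an LP. Let x1 = kg of barley bran, x2 = kg of pea protein, x3 = kg of sorghum.
Minimize 0.15x1 + 0.97x2 + 0.3x3 with:
  1.2x1 + 1.5x2 + 0.3x3 ≥ 3   (calcium)
  113x1 + 20x2 + 25x3 ≤ 188   (crude fibre)
  x1, x2, x3 ≥ 0.
The minimum-cost mix takes nothing from sorghum — only barley bran, pea protein. The calcium and crude fibre requirements are met with equality.
Solving gives x1 = 1.526, x2 = 0.7794.
Cost = 0.15·1.526 + 0.97·0.7794 = 0.98492.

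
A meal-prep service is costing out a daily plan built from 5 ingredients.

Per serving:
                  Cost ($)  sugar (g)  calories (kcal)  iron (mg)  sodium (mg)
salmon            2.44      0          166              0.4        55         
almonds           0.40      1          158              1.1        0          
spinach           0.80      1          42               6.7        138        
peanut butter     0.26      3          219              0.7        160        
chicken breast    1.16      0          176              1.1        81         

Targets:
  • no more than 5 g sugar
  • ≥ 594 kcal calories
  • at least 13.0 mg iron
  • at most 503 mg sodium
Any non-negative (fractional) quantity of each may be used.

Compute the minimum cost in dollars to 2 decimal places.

$2.44

This is a linear program. Let x1 = servings of salmon, x2 = servings of almonds, x3 = servings of spinach, x4 = servings of peanut butter, x5 = servings of chicken breast.
min 2.44x1 + 0.4x2 + 0.8x3 + 0.26x4 + 1.16x5 subject to:
  1x2 + 1x3 + 3x4 ≤ 5   (sugar)
  166x1 + 158x2 + 42x3 + 219x4 + 176x5 ≥ 594   (calories)
  0.4x1 + 1.1x2 + 6.7x3 + 0.7x4 + 1.1x5 ≥ 13   (iron)
  55x1 + 138x3 + 160x4 + 81x5 ≤ 503   (sodium)
  x1, x2, x3, x4, x5 ≥ 0.
The minimum-cost mix takes nothing from salmon, chicken breast — only almonds, spinach, peanut butter. The sugar, calories, iron requirements are met with equality.
That vertex is x2 = 3.205, x3 = 1.4, x4 = 0.1316.
Cost = 0.4·3.205 + 0.8·1.4 + 0.26·0.1316 = 2.4362.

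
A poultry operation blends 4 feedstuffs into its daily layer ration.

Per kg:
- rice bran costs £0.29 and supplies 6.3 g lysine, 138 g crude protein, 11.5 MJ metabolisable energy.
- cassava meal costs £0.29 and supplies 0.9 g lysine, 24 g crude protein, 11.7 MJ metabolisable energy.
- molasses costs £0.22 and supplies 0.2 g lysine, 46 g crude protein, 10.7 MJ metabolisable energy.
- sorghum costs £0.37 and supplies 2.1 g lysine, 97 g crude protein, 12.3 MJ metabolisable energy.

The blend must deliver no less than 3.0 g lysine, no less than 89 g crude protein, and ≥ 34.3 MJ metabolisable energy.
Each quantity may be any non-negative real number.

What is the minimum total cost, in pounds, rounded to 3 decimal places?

Treat it as an LP. Let x1 = kg of rice bran, x2 = kg of cassava meal, x3 = kg of molasses, x4 = kg of sorghum.
Minimize 0.29x1 + 0.29x2 + 0.22x3 + 0.37x4 subject to:
  6.3x1 + 0.9x2 + 0.2x3 + 2.1x4 ≥ 3   (lysine)
  138x1 + 24x2 + 46x3 + 97x4 ≥ 89   (crude protein)
  11.5x1 + 11.7x2 + 10.7x3 + 12.3x4 ≥ 34.3   (metabolisable energy)
  x1, x2, x3, x4 ≥ 0.
The minimum-cost mix takes nothing from cassava meal, sorghum — only rice bran, molasses. There the lysine and metabolisable energy constraints are tight.
Optimal quantities: rice bran = 0.3877 kg, molasses = 2.789 kg.
Objective = 0.29·0.3877 + 0.22·2.789 = 0.72601.

£0.726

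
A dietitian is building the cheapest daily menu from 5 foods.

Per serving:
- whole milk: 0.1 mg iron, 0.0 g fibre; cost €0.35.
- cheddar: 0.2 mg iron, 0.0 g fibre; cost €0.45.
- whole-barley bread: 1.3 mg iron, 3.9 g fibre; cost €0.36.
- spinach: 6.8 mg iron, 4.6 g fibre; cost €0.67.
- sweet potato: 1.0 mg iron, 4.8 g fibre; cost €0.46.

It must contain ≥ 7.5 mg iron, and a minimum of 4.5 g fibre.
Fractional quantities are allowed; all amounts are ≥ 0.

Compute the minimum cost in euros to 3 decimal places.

Let x1 = servings of whole milk, x2 = servings of cheddar, x3 = servings of whole-barley bread, x4 = servings of spinach, x5 = servings of sweet potato.
Minimize 0.35x1 + 0.45x2 + 0.36x3 + 0.67x4 + 0.46x5 s.t.:
  0.1x1 + 0.2x2 + 1.3x3 + 6.8x4 + 1x5 ≥ 7.5   (iron)
  3.9x3 + 4.6x4 + 4.8x5 ≥ 4.5   (fibre)
  x1, x2, x3, x4, x5 ≥ 0.
The minimum-cost mix takes nothing from whole milk, cheddar, whole-barley bread, sweet potato — only spinach. Binding constraint: iron.
Optimal quantities: spinach = 1.103 servings.
Hence cost = 0.67·1.103 = €0.73901.

€0.739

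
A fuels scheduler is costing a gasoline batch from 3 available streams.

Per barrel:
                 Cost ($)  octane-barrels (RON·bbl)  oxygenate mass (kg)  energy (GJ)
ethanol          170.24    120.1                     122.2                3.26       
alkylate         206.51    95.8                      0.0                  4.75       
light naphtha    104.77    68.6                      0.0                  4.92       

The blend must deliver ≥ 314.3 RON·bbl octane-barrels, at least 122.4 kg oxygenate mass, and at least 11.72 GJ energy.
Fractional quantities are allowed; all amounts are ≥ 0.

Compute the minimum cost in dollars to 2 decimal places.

$453.37

Let x1 = barrels of ethanol, x2 = barrels of alkylate, x3 = barrels of light naphtha.
min 170.24x1 + 206.51x2 + 104.77x3 s.t.:
  120.1x1 + 95.8x2 + 68.6x3 ≥ 314.3   (octane-barrels)
  122.2x1 ≥ 122.4   (oxygenate mass)
  3.26x1 + 4.75x2 + 4.92x3 ≥ 11.72   (energy)
  x1, x2, x3 ≥ 0.
The minimum-cost mix takes nothing from alkylate — only ethanol, light naphtha. The octane-barrels and energy requirements are met with equality.
Solving gives x1 = 2.0214, x3 = 1.0427.
Hence cost = 170.24·2.0214 + 104.77·1.0427 = $453.3668.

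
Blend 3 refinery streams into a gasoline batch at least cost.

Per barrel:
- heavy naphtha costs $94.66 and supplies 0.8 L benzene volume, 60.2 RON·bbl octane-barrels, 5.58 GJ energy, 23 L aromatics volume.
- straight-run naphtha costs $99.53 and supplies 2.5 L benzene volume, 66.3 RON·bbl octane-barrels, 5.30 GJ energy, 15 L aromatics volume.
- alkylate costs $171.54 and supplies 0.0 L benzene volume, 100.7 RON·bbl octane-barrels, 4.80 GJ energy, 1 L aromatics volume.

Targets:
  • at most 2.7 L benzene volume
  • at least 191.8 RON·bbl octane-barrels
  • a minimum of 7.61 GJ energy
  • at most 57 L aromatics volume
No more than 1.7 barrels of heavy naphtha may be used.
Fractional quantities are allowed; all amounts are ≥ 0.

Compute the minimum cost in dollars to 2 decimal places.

$306.13

This is a linear program. Let x1 = barrels of heavy naphtha, x2 = barrels of straight-run naphtha, x3 = barrels of alkylate.
min 94.66x1 + 99.53x2 + 171.54x3 subject to:
  0.8x1 + 2.5x2 ≤ 2.7   (benzene volume)
  60.2x1 + 66.3x2 + 100.7x3 ≥ 191.8   (octane-barrels)
  5.58x1 + 5.3x2 + 4.8x3 ≥ 7.61   (energy)
  23x1 + 15x2 + 1x3 ≤ 57   (aromatics volume)
  x1 ≤ 1.7
  x1, x2, x3 ≥ 0.
All 3 inputs are positive at the optimum. The benzene volume, octane-barrels, the heavy naphtha cap requirements are met with equality.
That vertex is x1 = 1.7, x2 = 0.536, x3 = 0.5355.
Cost = 94.66·1.7 + 99.53·0.536 + 171.54·0.5355 = 306.1298.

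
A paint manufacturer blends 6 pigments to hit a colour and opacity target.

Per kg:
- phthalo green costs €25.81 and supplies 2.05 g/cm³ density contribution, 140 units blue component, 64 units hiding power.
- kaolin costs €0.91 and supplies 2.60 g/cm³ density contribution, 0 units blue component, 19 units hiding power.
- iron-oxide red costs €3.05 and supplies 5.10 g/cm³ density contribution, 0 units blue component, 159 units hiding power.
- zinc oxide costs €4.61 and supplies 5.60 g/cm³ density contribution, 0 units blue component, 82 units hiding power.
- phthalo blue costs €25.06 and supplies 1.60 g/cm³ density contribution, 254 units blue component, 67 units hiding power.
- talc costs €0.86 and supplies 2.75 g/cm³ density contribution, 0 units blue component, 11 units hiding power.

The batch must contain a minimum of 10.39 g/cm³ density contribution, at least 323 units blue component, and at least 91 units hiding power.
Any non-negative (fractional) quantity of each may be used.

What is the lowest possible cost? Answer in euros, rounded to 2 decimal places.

€34.48

Let x1 = kg of phthalo green, x2 = kg of kaolin, x3 = kg of iron-oxide red, x4 = kg of zinc oxide, x5 = kg of phthalo blue, x6 = kg of talc.
Minimise 25.81x1 + 0.91x2 + 3.05x3 + 4.61x4 + 25.06x5 + 0.86x6 subject to:
  2.05x1 + 2.6x2 + 5.1x3 + 5.6x4 + 1.6x5 + 2.75x6 ≥ 10.39   (density contribution)
  140x1 + 254x5 ≥ 323   (blue component)
  64x1 + 19x2 + 159x3 + 82x4 + 67x5 + 11x6 ≥ 91   (hiding power)
  x1, x2, x3, x4, x5, x6 ≥ 0.
The optimal basis is {phthalo blue, talc}; phthalo green, kaolin, iron-oxide red, zinc oxide drop out. There the density contribution and blue component constraints are tight.
That vertex is x5 = 1.2717, x6 = 3.0383.
Objective = 25.06·1.2717 + 0.86·3.0383 = 34.4817.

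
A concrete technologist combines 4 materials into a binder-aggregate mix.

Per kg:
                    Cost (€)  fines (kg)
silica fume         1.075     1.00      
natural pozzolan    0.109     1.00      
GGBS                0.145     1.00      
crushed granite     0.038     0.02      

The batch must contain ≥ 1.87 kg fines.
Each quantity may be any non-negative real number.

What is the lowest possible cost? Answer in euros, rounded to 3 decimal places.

€0.204

Let x1 = kg of silica fume, x2 = kg of natural pozzolan, x3 = kg of GGBS, x4 = kg of crushed granite.
Minimize 1.075x1 + 0.109x2 + 0.145x3 + 0.038x4 with:
  1x1 + 1x2 + 1x3 + 0.02x4 ≥ 1.87   (fines)
  x1, x2, x3, x4 ≥ 0.
The minimum-cost mix takes nothing from silica fume, GGBS, crushed granite — only natural pozzolan. The fines requirement is met with equality.
Optimal quantities: natural pozzolan = 1.87 kg.
Objective = 0.109·1.87 = 0.20383.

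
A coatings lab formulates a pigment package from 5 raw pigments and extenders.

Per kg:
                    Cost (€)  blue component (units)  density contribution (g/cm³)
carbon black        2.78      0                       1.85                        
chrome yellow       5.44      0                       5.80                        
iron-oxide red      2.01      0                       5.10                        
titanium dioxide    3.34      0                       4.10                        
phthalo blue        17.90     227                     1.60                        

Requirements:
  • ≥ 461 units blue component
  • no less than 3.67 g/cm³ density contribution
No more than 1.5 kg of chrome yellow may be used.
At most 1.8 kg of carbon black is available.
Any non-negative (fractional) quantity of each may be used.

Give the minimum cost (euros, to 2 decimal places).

Set it up as a linear program. Let x1 = kg of carbon black, x2 = kg of chrome yellow, x3 = kg of iron-oxide red, x4 = kg of titanium dioxide, x5 = kg of phthalo blue.
Minimise 2.78x1 + 5.44x2 + 2.01x3 + 3.34x4 + 17.9x5 with:
  227x5 ≥ 461   (blue component)
  1.85x1 + 5.8x2 + 5.1x3 + 4.1x4 + 1.6x5 ≥ 3.67   (density contribution)
  x2 ≤ 1.5
  x1 ≤ 1.8
  x1, x2, x3, x4, x5 ≥ 0.
The cheapest feasible vertex uses only iron-oxide red, phthalo blue; carbon black, chrome yellow, titanium dioxide are not used. Binding constraints: blue component and density contribution.
So iron-oxide red = 0.08248 kg, phthalo blue = 2.031 kg.
Objective = 2.01·0.08248 + 17.9·2.031 = 36.5207.

€36.52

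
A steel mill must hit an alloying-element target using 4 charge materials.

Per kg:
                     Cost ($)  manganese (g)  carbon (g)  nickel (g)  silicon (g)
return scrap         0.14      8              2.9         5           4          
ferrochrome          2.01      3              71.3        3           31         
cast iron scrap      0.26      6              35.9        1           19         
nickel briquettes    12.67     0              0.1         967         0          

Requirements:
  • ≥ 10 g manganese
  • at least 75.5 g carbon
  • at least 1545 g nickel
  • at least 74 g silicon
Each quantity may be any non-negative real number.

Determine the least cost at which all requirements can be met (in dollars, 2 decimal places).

$21.20

Let x1 = kg of return scrap, x2 = kg of ferrochrome, x3 = kg of cast iron scrap, x4 = kg of nickel briquettes.
min 0.14x1 + 2.01x2 + 0.26x3 + 12.67x4 subject to:
  8x1 + 3x2 + 6x3 ≥ 10   (manganese)
  2.9x1 + 71.3x2 + 35.9x3 + 0.1x4 ≥ 75.5   (carbon)
  5x1 + 3x2 + 1x3 + 967x4 ≥ 1545   (nickel)
  4x1 + 31x2 + 19x3 ≥ 74   (silicon)
  x1, x2, x3, x4 ≥ 0.
The optimal basis is {cast iron scrap, nickel briquettes}; return scrap, ferrochrome drop out. Binding constraints: nickel and silicon.
Optimal quantities: cast iron scrap = 3.8947 kg, nickel briquettes = 1.5937 kg.
Cost = 0.26·3.8947 + 12.67·1.5937 = 21.2048.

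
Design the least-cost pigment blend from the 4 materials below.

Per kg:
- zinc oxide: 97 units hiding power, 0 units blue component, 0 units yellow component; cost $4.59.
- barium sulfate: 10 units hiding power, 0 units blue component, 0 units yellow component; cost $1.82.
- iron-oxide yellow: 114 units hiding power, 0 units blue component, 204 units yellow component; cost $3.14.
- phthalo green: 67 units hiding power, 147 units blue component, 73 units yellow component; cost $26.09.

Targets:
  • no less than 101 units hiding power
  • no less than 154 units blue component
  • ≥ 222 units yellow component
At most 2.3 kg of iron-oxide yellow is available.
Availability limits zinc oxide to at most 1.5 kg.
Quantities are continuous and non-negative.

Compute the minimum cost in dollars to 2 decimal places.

$29.57

Let x1 = kg of zinc oxide, x2 = kg of barium sulfate, x3 = kg of iron-oxide yellow, x4 = kg of phthalo green.
Minimize 4.59x1 + 1.82x2 + 3.14x3 + 26.09x4 s.t.:
  97x1 + 10x2 + 114x3 + 67x4 ≥ 101   (hiding power)
  147x4 ≥ 154   (blue component)
  204x3 + 73x4 ≥ 222   (yellow component)
  x3 ≤ 2.3
  x1 ≤ 1.5
  x1, x2, x3, x4 ≥ 0.
The optimal basis is {iron-oxide yellow, phthalo green}; zinc oxide, barium sulfate drop out. There the blue component and yellow component constraints are tight.
So iron-oxide yellow = 0.71335 kg, phthalo green = 1.0476 kg.
Total cost: 3.14·0.71335 + 26.09·1.0476 = 29.5718.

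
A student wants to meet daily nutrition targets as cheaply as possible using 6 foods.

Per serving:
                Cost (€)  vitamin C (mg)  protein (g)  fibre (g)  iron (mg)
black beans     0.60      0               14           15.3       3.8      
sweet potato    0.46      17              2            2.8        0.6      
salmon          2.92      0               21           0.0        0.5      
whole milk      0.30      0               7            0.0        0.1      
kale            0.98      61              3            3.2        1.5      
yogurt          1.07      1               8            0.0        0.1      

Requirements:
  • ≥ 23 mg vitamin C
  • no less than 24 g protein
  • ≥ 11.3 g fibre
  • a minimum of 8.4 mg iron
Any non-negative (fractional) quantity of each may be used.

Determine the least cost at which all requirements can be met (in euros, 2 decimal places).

Let x1 = servings of black beans, x2 = servings of sweet potato, x3 = servings of salmon, x4 = servings of whole milk, x5 = servings of kale, x6 = servings of yogurt.
Minimize 0.6x1 + 0.46x2 + 2.92x3 + 0.3x4 + 0.98x5 + 1.07x6 subject to:
  17x2 + 61x5 + 1x6 ≥ 23   (vitamin C)
  14x1 + 2x2 + 21x3 + 7x4 + 3x5 + 8x6 ≥ 24   (protein)
  15.3x1 + 2.8x2 + 3.2x5 ≥ 11.3   (fibre)
  3.8x1 + 0.6x2 + 0.5x3 + 0.1x4 + 1.5x5 + 0.1x6 ≥ 8.4   (iron)
  x1, x2, x3, x4, x5, x6 ≥ 0.
The optimal basis is {black beans, kale}; sweet potato, salmon, whole milk, yogurt drop out. Binding constraints: vitamin C and iron.
That vertex is x1 = 2.062, x5 = 0.377.
Total cost: 0.6·2.062 + 0.98·0.377 = 1.6067.

€1.61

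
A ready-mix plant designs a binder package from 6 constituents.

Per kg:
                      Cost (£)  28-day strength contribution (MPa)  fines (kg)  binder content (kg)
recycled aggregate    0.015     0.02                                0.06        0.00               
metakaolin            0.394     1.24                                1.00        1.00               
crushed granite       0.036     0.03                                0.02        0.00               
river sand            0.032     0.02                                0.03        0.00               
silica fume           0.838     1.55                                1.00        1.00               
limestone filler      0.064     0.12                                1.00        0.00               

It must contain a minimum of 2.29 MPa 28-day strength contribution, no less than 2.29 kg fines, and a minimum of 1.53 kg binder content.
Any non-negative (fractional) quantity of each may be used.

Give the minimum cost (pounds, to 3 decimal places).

£0.740

This is a linear program. Let x1 = kg of recycled aggregate, x2 = kg of metakaolin, x3 = kg of crushed granite, x4 = kg of river sand, x5 = kg of silica fume, x6 = kg of limestone filler.
Minimize 0.015x1 + 0.394x2 + 0.036x3 + 0.032x4 + 0.838x5 + 0.064x6 with:
  0.02x1 + 1.24x2 + 0.03x3 + 0.02x4 + 1.55x5 + 0.12x6 ≥ 2.29   (28-day strength contribution)
  0.06x1 + 1x2 + 0.02x3 + 0.03x4 + 1x5 + 1x6 ≥ 2.29   (fines)
  1x2 + 1x5 ≥ 1.53   (binder content)
  x1, x2, x3, x4, x5, x6 ≥ 0.
The optimal basis is {metakaolin, limestone filler}; recycled aggregate, crushed granite, river sand, silica fume drop out. Binding constraints: 28-day strength contribution and fines.
So metakaolin = 1.799 kg, limestone filler = 0.4907 kg.
Cost = 0.394·1.799 + 0.064·0.4907 = 0.74021.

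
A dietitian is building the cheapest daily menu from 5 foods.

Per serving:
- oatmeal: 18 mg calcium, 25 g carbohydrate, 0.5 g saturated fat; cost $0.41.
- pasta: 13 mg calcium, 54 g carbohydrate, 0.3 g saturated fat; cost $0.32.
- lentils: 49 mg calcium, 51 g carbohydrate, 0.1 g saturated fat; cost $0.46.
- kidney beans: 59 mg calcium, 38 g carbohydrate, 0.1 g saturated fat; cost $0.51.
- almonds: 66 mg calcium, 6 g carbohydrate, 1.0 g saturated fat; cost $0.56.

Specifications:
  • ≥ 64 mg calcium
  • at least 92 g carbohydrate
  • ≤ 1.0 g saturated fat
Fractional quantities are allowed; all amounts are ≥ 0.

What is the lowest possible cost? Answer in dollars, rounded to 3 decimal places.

$0.725

This is a linear program. Let x1 = servings of oatmeal, x2 = servings of pasta, x3 = servings of lentils, x4 = servings of kidney beans, x5 = servings of almonds.
Minimize 0.41x1 + 0.32x2 + 0.46x3 + 0.51x4 + 0.56x5 s.t.:
  18x1 + 13x2 + 49x3 + 59x4 + 66x5 ≥ 64   (calcium)
  25x1 + 54x2 + 51x3 + 38x4 + 6x5 ≥ 92   (carbohydrate)
  0.5x1 + 0.3x2 + 0.1x3 + 0.1x4 + 1x5 ≤ 1   (saturated fat)
  x1, x2, x3, x4, x5 ≥ 0.
At the optimum only pasta, lentils are positive (oatmeal, kidney beans, almonds = 0). There the calcium and carbohydrate constraints are tight.
That vertex is x2 = 0.6273, x3 = 1.14.
Hence cost = 0.32·0.6273 + 0.46·1.14 = $0.72514.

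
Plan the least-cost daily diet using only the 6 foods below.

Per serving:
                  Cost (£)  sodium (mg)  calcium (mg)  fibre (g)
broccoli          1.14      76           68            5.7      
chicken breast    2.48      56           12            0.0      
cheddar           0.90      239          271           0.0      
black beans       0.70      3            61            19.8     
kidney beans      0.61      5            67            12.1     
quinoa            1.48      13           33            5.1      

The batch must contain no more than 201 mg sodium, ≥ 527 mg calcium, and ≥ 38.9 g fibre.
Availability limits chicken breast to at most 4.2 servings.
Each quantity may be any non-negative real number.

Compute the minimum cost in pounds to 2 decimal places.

£3.64

Treat it as an LP. Let x1 = servings of broccoli, x2 = servings of chicken breast, x3 = servings of cheddar, x4 = servings of black beans, x5 = servings of kidney beans, x6 = servings of quinoa.
Minimise 1.14x1 + 2.48x2 + 0.9x3 + 0.7x4 + 0.61x5 + 1.48x6 with:
  76x1 + 56x2 + 239x3 + 3x4 + 5x5 + 13x6 ≤ 201   (sodium)
  68x1 + 12x2 + 271x3 + 61x4 + 67x5 + 33x6 ≥ 527   (calcium)
  5.7x1 + 19.8x4 + 12.1x5 + 5.1x6 ≥ 38.9   (fibre)
  x2 ≤ 4.2
  x1, x2, x3, x4, x5, x6 ≥ 0.
The cheapest feasible vertex uses only cheddar, kidney beans; broccoli, chicken breast, black beans, quinoa are not used. The sodium and calcium requirements are met with equality.
That vertex is x3 = 0.739, x5 = 4.877.
Objective = 0.9·0.739 + 0.61·4.877 = 3.6401.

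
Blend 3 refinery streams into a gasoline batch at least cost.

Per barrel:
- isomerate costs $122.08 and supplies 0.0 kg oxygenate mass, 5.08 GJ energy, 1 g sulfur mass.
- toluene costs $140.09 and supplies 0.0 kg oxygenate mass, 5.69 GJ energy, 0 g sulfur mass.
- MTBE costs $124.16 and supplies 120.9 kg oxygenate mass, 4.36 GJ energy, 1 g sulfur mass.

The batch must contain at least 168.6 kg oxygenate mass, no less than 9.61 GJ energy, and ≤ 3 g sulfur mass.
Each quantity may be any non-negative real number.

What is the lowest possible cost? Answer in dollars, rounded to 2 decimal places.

$257.97

Let x1 = barrels of isomerate, x2 = barrels of toluene, x3 = barrels of MTBE.
Minimize 122.08x1 + 140.09x2 + 124.16x3 subject to:
  120.9x3 ≥ 168.6   (oxygenate mass)
  5.08x1 + 5.69x2 + 4.36x3 ≥ 9.61   (energy)
  1x1 + 1x3 ≤ 3   (sulfur mass)
  x1, x2, x3 ≥ 0.
The minimum-cost mix takes nothing from toluene — only isomerate, MTBE. There the oxygenate mass and energy constraints are tight.
So isomerate = 0.69484 barrels, MTBE = 1.3945 barrels.
Objective = 122.08·0.69484 + 124.16·1.3945 = 257.9672.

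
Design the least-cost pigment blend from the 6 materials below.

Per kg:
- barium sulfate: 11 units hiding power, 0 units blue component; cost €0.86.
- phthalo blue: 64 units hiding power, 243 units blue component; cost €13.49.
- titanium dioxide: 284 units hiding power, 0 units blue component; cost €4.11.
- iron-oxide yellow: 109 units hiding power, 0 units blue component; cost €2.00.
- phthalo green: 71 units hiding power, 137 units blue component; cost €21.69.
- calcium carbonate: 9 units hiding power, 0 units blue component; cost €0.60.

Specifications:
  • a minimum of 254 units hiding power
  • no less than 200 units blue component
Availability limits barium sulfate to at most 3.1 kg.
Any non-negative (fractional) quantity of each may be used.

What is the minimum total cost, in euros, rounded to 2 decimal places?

Treat it as an LP. Let x1 = kg of barium sulfate, x2 = kg of phthalo blue, x3 = kg of titanium dioxide, x4 = kg of iron-oxide yellow, x5 = kg of phthalo green, x6 = kg of calcium carbonate.
Minimize 0.86x1 + 13.49x2 + 4.11x3 + 2x4 + 21.69x5 + 0.6x6 subject to:
  11x1 + 64x2 + 284x3 + 109x4 + 71x5 + 9x6 ≥ 254   (hiding power)
  243x2 + 137x5 ≥ 200   (blue component)
  x1 ≤ 3.1
  x1, x2, x3, x4, x5, x6 ≥ 0.
The optimal basis is {phthalo blue, titanium dioxide}; barium sulfate, iron-oxide yellow, phthalo green, calcium carbonate drop out. There the hiding power and blue component constraints are tight.
Optimal quantities: phthalo blue = 0.823 kg, titanium dioxide = 0.7089 kg.
Total cost: 13.49·0.823 + 4.11·0.7089 = 14.0158.

€14.02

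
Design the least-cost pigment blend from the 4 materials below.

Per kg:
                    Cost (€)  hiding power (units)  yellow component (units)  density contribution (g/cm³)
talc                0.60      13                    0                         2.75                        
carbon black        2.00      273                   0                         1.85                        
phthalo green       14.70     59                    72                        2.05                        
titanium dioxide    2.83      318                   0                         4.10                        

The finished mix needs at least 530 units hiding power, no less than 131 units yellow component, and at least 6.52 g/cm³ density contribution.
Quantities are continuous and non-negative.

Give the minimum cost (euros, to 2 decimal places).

This is a linear program. Let x1 = kg of talc, x2 = kg of carbon black, x3 = kg of phthalo green, x4 = kg of titanium dioxide.
Minimize 0.6x1 + 2x2 + 14.7x3 + 2.83x4 with:
  13x1 + 273x2 + 59x3 + 318x4 ≥ 530   (hiding power)
  72x3 ≥ 131   (yellow component)
  2.75x1 + 1.85x2 + 2.05x3 + 4.1x4 ≥ 6.52   (density contribution)
  x1, x2, x3, x4 ≥ 0.
The cheapest feasible vertex uses only carbon black, phthalo green; talc, titanium dioxide are not used. There the hiding power and yellow component constraints are tight.
That vertex is x2 = 1.548, x3 = 1.819.
Total cost: 2·1.548 + 14.7·1.819 = 29.8353.

€29.84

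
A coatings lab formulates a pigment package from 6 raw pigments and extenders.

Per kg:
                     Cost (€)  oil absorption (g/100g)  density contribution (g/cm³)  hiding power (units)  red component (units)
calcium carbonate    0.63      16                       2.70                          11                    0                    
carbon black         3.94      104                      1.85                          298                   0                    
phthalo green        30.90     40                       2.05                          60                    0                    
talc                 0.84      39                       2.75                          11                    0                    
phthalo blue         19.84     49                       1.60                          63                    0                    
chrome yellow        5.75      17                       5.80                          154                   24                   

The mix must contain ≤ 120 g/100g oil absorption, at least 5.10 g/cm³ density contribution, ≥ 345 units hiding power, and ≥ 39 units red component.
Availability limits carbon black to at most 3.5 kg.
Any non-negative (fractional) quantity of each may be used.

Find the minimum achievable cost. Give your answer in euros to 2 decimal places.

Let x1 = kg of calcium carbonate, x2 = kg of carbon black, x3 = kg of phthalo green, x4 = kg of talc, x5 = kg of phthalo blue, x6 = kg of chrome yellow.
Minimise 0.63x1 + 3.94x2 + 30.9x3 + 0.84x4 + 19.84x5 + 5.75x6 s.t.:
  16x1 + 104x2 + 40x3 + 39x4 + 49x5 + 17x6 ≤ 120   (oil absorption)
  2.7x1 + 1.85x2 + 2.05x3 + 2.75x4 + 1.6x5 + 5.8x6 ≥ 5.1   (density contribution)
  11x1 + 298x2 + 60x3 + 11x4 + 63x5 + 154x6 ≥ 345   (hiding power)
  24x6 ≥ 39   (red component)
  x2 ≤ 3.5
  x1, x2, x3, x4, x5, x6 ≥ 0.
The optimal basis is {carbon black, chrome yellow}; calcium carbonate, phthalo green, talc, phthalo blue drop out. Binding constraints: hiding power and red component.
Optimal quantities: carbon black = 0.318 kg, chrome yellow = 1.625 kg.
Total cost: 3.94·0.318 + 5.75·1.625 = 10.5967.

€10.60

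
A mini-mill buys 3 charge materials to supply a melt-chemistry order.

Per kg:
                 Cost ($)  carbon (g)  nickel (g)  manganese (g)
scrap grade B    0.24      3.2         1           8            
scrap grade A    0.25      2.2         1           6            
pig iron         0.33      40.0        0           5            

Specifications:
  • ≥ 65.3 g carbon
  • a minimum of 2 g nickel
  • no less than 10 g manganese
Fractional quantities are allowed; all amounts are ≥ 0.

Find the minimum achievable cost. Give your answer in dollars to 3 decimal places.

$0.966

Treat it as an LP. Let x1 = kg of scrap grade B, x2 = kg of scrap grade A, x3 = kg of pig iron.
Minimize 0.24x1 + 0.25x2 + 0.33x3 subject to:
  3.2x1 + 2.2x2 + 40x3 ≥ 65.3   (carbon)
  1x1 + 1x2 ≥ 2   (nickel)
  8x1 + 6x2 + 5x3 ≥ 10   (manganese)
  x1, x2, x3 ≥ 0.
At the optimum only scrap grade B, pig iron are positive (scrap grade A = 0). There the carbon and nickel constraints are tight.
Solving gives x1 = 2, x3 = 1.472.
Cost = 0.24·2 + 0.33·1.472 = 0.96576.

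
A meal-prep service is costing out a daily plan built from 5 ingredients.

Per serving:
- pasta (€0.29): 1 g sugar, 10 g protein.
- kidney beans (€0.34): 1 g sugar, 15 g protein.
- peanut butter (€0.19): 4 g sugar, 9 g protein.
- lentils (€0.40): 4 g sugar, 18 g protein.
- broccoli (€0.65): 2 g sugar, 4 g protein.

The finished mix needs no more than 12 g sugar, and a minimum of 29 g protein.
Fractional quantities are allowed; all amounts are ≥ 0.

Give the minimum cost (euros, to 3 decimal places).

Treat it as an LP. Let x1 = servings of pasta, x2 = servings of kidney beans, x3 = servings of peanut butter, x4 = servings of lentils, x5 = servings of broccoli.
min 0.29x1 + 0.34x2 + 0.19x3 + 0.4x4 + 0.65x5 with:
  1x1 + 1x2 + 4x3 + 4x4 + 2x5 ≤ 12   (sugar)
  10x1 + 15x2 + 9x3 + 18x4 + 4x5 ≥ 29   (protein)
  x1, x2, x3, x4, x5 ≥ 0.
The minimum-cost mix takes nothing from pasta, lentils, broccoli — only kidney beans, peanut butter. The sugar and protein requirements are met with equality.
Solving gives x2 = 0.1569, x3 = 2.961.
Objective = 0.34·0.1569 + 0.19·2.961 = 0.61594.

€0.616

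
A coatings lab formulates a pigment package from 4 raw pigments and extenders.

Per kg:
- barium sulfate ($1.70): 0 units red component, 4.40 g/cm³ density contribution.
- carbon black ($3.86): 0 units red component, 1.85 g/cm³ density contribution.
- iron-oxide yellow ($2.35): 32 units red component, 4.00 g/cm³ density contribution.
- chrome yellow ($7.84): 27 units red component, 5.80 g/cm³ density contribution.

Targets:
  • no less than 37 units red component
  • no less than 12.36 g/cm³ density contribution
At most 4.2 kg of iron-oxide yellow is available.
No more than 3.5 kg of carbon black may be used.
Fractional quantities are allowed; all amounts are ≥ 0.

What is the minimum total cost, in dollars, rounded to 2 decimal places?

This is a linear program. Let x1 = kg of barium sulfate, x2 = kg of carbon black, x3 = kg of iron-oxide yellow, x4 = kg of chrome yellow.
Minimize 1.7x1 + 3.86x2 + 2.35x3 + 7.84x4 subject to:
  32x3 + 27x4 ≥ 37   (red component)
  4.4x1 + 1.85x2 + 4x3 + 5.8x4 ≥ 12.36   (density contribution)
  x3 ≤ 4.2
  x2 ≤ 3.5
  x1, x2, x3, x4 ≥ 0.
The minimum-cost mix takes nothing from carbon black, chrome yellow — only barium sulfate, iron-oxide yellow. Binding constraints: red component and density contribution.
So barium sulfate = 1.758 kg, iron-oxide yellow = 1.156 kg.
Objective = 1.7·1.758 + 2.35·1.156 = 5.7052.

$5.71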